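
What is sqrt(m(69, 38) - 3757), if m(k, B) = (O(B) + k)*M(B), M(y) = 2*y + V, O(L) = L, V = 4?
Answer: sqrt(4803) ≈ 69.304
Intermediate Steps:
M(y) = 4 + 2*y (M(y) = 2*y + 4 = 4 + 2*y)
m(k, B) = (4 + 2*B)*(B + k) (m(k, B) = (B + k)*(4 + 2*B) = (4 + 2*B)*(B + k))
sqrt(m(69, 38) - 3757) = sqrt(2*(2 + 38)*(38 + 69) - 3757) = sqrt(2*40*107 - 3757) = sqrt(8560 - 3757) = sqrt(4803)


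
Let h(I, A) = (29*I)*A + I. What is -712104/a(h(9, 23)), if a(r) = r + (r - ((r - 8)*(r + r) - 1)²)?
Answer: 712104/5211698580477001 ≈ 1.3664e-10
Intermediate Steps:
h(I, A) = I + 29*A*I (h(I, A) = 29*A*I + I = I + 29*A*I)
a(r) = -(-1 + 2*r*(-8 + r))² + 2*r (a(r) = r + (r - ((-8 + r)*(2*r) - 1)²) = r + (r - (2*r*(-8 + r) - 1)²) = r + (r - (-1 + 2*r*(-8 + r))²) = -(-1 + 2*r*(-8 + r))² + 2*r)
-712104/a(h(9, 23)) = -712104/(-(1 - 2*81*(1 + 29*23)² + 16*(9*(1 + 29*23)))² + 2*(9*(1 + 29*23))) = -712104/(-(1 - 2*81*(1 + 667)² + 16*(9*(1 + 667)))² + 2*(9*(1 + 667))) = -712104/(-(1 - 2*(9*668)² + 16*(9*668))² + 2*(9*668)) = -712104/(-(1 - 2*6012² + 16*6012)² + 2*6012) = -712104/(-(1 - 2*36144144 + 96192)² + 12024) = -712104/(-(1 - 72288288 + 96192)² + 12024) = -712104/(-1*(-72192095)² + 12024) = -712104/(-1*5211698580489025 + 12024) = -712104/(-5211698580489025 + 12024) = -712104/(-5211698580477001) = -712104*(-1/5211698580477001) = 712104/5211698580477001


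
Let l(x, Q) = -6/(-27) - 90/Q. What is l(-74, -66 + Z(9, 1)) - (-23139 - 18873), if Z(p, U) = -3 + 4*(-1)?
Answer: 27602840/657 ≈ 42013.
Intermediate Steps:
Z(p, U) = -7 (Z(p, U) = -3 - 4 = -7)
l(x, Q) = 2/9 - 90/Q (l(x, Q) = -6*(-1/27) - 90/Q = 2/9 - 90/Q)
l(-74, -66 + Z(9, 1)) - (-23139 - 18873) = (2/9 - 90/(-66 - 7)) - (-23139 - 18873) = (2/9 - 90/(-73)) - 1*(-42012) = (2/9 - 90*(-1/73)) + 42012 = (2/9 + 90/73) + 42012 = 956/657 + 42012 = 27602840/657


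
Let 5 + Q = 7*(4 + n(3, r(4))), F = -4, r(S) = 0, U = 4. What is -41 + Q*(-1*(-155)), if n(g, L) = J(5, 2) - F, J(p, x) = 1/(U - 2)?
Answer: 16813/2 ≈ 8406.5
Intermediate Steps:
J(p, x) = ½ (J(p, x) = 1/(4 - 2) = 1/2 = ½)
n(g, L) = 9/2 (n(g, L) = ½ - 1*(-4) = ½ + 4 = 9/2)
Q = 109/2 (Q = -5 + 7*(4 + 9/2) = -5 + 7*(17/2) = -5 + 119/2 = 109/2 ≈ 54.500)
-41 + Q*(-1*(-155)) = -41 + 109*(-1*(-155))/2 = -41 + (109/2)*155 = -41 + 16895/2 = 16813/2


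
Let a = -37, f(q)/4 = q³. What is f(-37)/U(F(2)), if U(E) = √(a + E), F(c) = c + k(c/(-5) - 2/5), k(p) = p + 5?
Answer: 101306*I*√770/77 ≈ 36508.0*I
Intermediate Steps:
f(q) = 4*q³
k(p) = 5 + p
F(c) = 23/5 + 4*c/5 (F(c) = c + (5 + (c/(-5) - 2/5)) = c + (5 + (c*(-⅕) - 2*⅕)) = c + (5 + (-c/5 - ⅖)) = c + (5 + (-⅖ - c/5)) = c + (23/5 - c/5) = 23/5 + 4*c/5)
U(E) = √(-37 + E)
f(-37)/U(F(2)) = (4*(-37)³)/(√(-37 + (23/5 + (⅘)*2))) = (4*(-50653))/(√(-37 + (23/5 + 8/5))) = -202612/√(-37 + 31/5) = -202612*(-I*√770/154) = -(-101306)*I*√770/77 = 101306*I*√770/77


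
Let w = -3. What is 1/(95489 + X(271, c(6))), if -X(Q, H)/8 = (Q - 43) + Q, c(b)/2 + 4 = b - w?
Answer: 1/91497 ≈ 1.0929e-5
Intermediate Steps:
c(b) = -2 + 2*b (c(b) = -8 + 2*(b - 1*(-3)) = -8 + 2*(b + 3) = -8 + 2*(3 + b) = -8 + (6 + 2*b) = -2 + 2*b)
X(Q, H) = 344 - 16*Q (X(Q, H) = -8*((Q - 43) + Q) = -8*((-43 + Q) + Q) = -8*(-43 + 2*Q) = 344 - 16*Q)
1/(95489 + X(271, c(6))) = 1/(95489 + (344 - 16*271)) = 1/(95489 + (344 - 4336)) = 1/(95489 - 3992) = 1/91497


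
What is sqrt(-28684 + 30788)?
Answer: 2*sqrt(526) ≈ 45.869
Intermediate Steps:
sqrt(-28684 + 30788) = sqrt(2104) = 2*sqrt(526)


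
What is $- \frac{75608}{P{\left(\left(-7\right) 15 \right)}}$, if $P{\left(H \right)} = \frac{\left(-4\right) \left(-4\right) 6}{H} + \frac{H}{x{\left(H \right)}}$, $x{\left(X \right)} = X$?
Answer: $- \frac{2646280}{3} \approx -8.8209 \cdot 10^{5}$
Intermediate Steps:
$P{\left(H \right)} = 1 + \frac{96}{H}$ ($P{\left(H \right)} = \frac{\left(-4\right) \left(-4\right) 6}{H} + \frac{H}{H} = \frac{16 \cdot 6}{H} + 1 = \frac{96}{H} + 1 = 1 + \frac{96}{H}$)
$- \frac{75608}{P{\left(\left(-7\right) 15 \right)}} = - \frac{75608}{\frac{1}{\left(-7\right) 15} \left(96 - 105\right)} = - \frac{75608}{\frac{1}{-105} \left(96 - 105\right)} = - \frac{75608}{\left(- \frac{1}{105}\right) \left(-9\right)} = - \frac{75608}{\frac{3}{35}} = \left(-75608\right) \frac{35}{3} = - \frac{2646280}{3}$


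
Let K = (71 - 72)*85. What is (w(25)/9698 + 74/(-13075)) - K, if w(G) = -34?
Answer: 5388476274/63400675 ≈ 84.991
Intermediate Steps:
K = -85 (K = -1*85 = -85)
(w(25)/9698 + 74/(-13075)) - K = (-34/9698 + 74/(-13075)) - 1*(-85) = (-34*1/9698 + 74*(-1/13075)) + 85 = (-17/4849 - 74/13075) + 85 = -581101/63400675 + 85 = 5388476274/63400675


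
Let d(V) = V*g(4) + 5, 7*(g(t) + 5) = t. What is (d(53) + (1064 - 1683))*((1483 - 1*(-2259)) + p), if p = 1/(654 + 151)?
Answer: -17896139651/5635 ≈ -3.1759e+6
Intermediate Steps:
g(t) = -5 + t/7
p = 1/805 ≈ 0.0012422
d(V) = 5 - 31*V/7 (d(V) = V*(-5 + (⅐)*4) + 5 = V*(-5 + 4/7) + 5 = V*(-31/7) + 5 = -31*V/7 + 5 = 5 - 31*V/7)
(d(53) + (1064 - 1683))*((1483 - 1*(-2259)) + p) = ((5 - 31/7*53) + (1064 - 1683))*((1483 - 1*(-2259)) + 1/805) = ((5 - 1643/7) - 619)*((1483 + 2259) + 1/805) = (-1608/7 - 619)*(3742 + 1/805) = -5941/7*3012311/805 = -17896139651/5635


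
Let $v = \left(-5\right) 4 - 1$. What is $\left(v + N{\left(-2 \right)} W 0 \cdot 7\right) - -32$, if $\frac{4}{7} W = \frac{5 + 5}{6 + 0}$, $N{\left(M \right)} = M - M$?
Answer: $11$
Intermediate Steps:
$N{\left(M \right)} = 0$
$W = \frac{35}{12}$ ($W = \frac{7 \frac{5 + 5}{6 + 0}}{4} = \frac{7 \cdot \frac{10}{6}}{4} = \frac{7 \cdot 10 \cdot \frac{1}{6}}{4} = \frac{7}{4} \cdot \frac{5}{3} = \frac{35}{12} \approx 2.9167$)
$v = -21$ ($v = -20 - 1 = -21$)
$\left(v + N{\left(-2 \right)} W 0 \cdot 7\right) - -32 = \left(-21 + 0 \cdot \frac{35}{12} \cdot 0 \cdot 7\right) - -32 = \left(-21 + 0 \cdot 0 \cdot 7\right) + 32 = \left(-21 + 0 \cdot 7\right) + 32 = \left(-21 + 0\right) + 32 = -21 + 32 = 11$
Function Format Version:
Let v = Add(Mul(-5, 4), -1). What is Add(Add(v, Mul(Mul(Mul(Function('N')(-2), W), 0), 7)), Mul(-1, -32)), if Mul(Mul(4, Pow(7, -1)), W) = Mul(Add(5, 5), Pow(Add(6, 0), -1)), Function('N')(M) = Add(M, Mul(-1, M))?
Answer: 11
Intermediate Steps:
Function('N')(M) = 0
W = Rational(35, 12) (W = Mul(Rational(7, 4), Mul(Add(5, 5), Pow(Add(6, 0), -1))) = Mul(Rational(7, 4), Mul(10, Pow(6, -1))) = Mul(Rational(7, 4), Mul(10, Rational(1, 6))) = Mul(Rational(7, 4), Rational(5, 3)) = Rational(35, 12) ≈ 2.9167)
v = -21 (v = Add(-20, -1) = -21)
Add(Add(v, Mul(Mul(Mul(Function('N')(-2), W), 0), 7)), Mul(-1, -32)) = Add(Add(-21, Mul(Mul(Mul(0, Rational(35, 12)), 0), 7)), Mul(-1, -32)) = Add(Add(-21, Mul(Mul(0, 0), 7)), 32) = Add(Add(-21, Mul(0, 7)), 32) = Add(Add(-21, 0), 32) = Add(-21, 32) = 11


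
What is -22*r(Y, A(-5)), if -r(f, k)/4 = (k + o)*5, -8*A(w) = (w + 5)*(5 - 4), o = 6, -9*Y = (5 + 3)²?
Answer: 2640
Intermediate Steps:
Y = -64/9 (Y = -(5 + 3)²/9 = -⅑*8² = -⅑*64 = -64/9 ≈ -7.1111)
A(w) = -5/8 - w/8 (A(w) = -(w + 5)*(5 - 4)/8 = -(5 + w)/8 = -5/8 - w/8)
r(f, k) = -120 - 20*k (r(f, k) = -4*(k + 6)*5 = -4*(6 + k)*5 = -4*(30 + 5*k) = -120 - 20*k)
-22*r(Y, A(-5)) = -22*(-120 - 20*(-5/8 - ⅛*(-5))) = -22*(-120 - 20*(-5/8 + 5/8)) = -22*(-120 - 20*0) = -22*(-120 + 0) = -22*(-120) = 2640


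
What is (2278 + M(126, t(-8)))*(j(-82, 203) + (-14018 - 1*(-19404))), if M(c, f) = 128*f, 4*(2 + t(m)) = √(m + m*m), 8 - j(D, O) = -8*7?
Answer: 11019900 + 348800*√14 ≈ 1.2325e+7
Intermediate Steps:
j(D, O) = 64 (j(D, O) = 8 - (-8)*7 = 8 - 1*(-56) = 8 + 56 = 64)
t(m) = -2 + √(m + m²)/4 (t(m) = -2 + √(m + m*m)/4 = -2 + √(m + m²)/4)
(2278 + M(126, t(-8)))*(j(-82, 203) + (-14018 - 1*(-19404))) = (2278 + 128*(-2 + √(-8*(1 - 8))/4))*(64 + (-14018 - 1*(-19404))) = (2278 + 128*(-2 + √(-8*(-7))/4))*(64 + (-14018 + 19404)) = (2278 + 128*(-2 + √56/4))*(64 + 5386) = (2278 + 128*(-2 + (2*√14)/4))*5450 = (2278 + 128*(-2 + √14/2))*5450 = (2278 + (-256 + 64*√14))*5450 = (2022 + 64*√14)*5450 = 11019900 + 348800*√14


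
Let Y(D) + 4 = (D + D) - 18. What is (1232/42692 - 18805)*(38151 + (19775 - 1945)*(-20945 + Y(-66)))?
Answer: 75496766402152683/10673 ≈ 7.0736e+12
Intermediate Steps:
Y(D) = -22 + 2*D (Y(D) = -4 + ((D + D) - 18) = -4 + (2*D - 18) = -4 + (-18 + 2*D) = -22 + 2*D)
(1232/42692 - 18805)*(38151 + (19775 - 1945)*(-20945 + Y(-66))) = (1232/42692 - 18805)*(38151 + (19775 - 1945)*(-20945 + (-22 + 2*(-66)))) = (1232*(1/42692) - 18805)*(38151 + 17830*(-20945 + (-22 - 132))) = (308/10673 - 18805)*(38151 + 17830*(-20945 - 154)) = -200705457*(38151 + 17830*(-21099))/10673 = -200705457*(38151 - 376195170)/10673 = -200705457/10673*(-376157019) = 75496766402152683/10673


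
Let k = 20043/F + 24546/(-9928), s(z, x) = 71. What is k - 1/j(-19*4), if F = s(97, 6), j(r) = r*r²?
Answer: 10823180428447/38678614336 ≈ 279.82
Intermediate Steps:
j(r) = r³
F = 71
k = 98622069/352444 (k = 20043/71 + 24546/(-9928) = 20043*(1/71) + 24546*(-1/9928) = 20043/71 - 12273/4964 = 98622069/352444 ≈ 279.82)
k - 1/j(-19*4) = 98622069/352444 - 1/((-19*4)³) = 98622069/352444 - 1/((-76)³) = 98622069/352444 - 1/(-438976) = 98622069/352444 - 1*(-1/438976) = 98622069/352444 + 1/438976 = 10823180428447/38678614336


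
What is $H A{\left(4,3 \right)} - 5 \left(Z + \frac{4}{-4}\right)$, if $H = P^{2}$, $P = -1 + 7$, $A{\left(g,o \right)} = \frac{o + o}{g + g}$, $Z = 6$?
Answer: $2$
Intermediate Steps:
$A{\left(g,o \right)} = \frac{o}{g}$ ($A{\left(g,o \right)} = \frac{2 o}{2 g} = 2 o \frac{1}{2 g} = \frac{o}{g}$)
$P = 6$
$H = 36$ ($H = 6^{2} = 36$)
$H A{\left(4,3 \right)} - 5 \left(Z + \frac{4}{-4}\right) = 36 \cdot \frac{3}{4} - 5 \left(6 + \frac{4}{-4}\right) = 36 \cdot 3 \cdot \frac{1}{4} - 5 \left(6 + 4 \left(- \frac{1}{4}\right)\right) = 36 \cdot \frac{3}{4} - 5 \left(6 - 1\right) = 27 - 25 = 2$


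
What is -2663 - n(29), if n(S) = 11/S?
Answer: -77238/29 ≈ -2663.4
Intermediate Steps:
-2663 - n(29) = -2663 - 11/29 = -77238/29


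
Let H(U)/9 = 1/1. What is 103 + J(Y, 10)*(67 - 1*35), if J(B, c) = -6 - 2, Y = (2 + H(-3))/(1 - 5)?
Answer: -153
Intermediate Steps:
H(U) = 9 (H(U) = 9/1 = 9*1 = 9)
Y = -11/4 (Y = (2 + 9)/(1 - 5) = 11/(-4) = 11*(-¼) = -11/4 ≈ -2.7500)
J(B, c) = -8
103 + J(Y, 10)*(67 - 1*35) = 103 - 8*(67 - 1*35) = 103 - 8*(67 - 35) = 103 - 8*32 = 103 - 256 = -153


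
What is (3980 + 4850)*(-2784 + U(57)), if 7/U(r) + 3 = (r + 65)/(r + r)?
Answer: -270762237/11 ≈ -2.4615e+7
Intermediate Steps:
U(r) = 7/(-3 + (65 + r)/(2*r)) (U(r) = 7/(-3 + (r + 65)/(r + r)) = 7/(-3 + (65 + r)/((2*r))) = 7/(-3 + (65 + r)*(1/(2*r))) = 7/(-3 + (65 + r)/(2*r)))
(3980 + 4850)*(-2784 + U(57)) = (3980 + 4850)*(-2784 - 14*57/(-65 + 5*57)) = 8830*(-2784 - 14*57/(-65 + 285)) = 8830*(-2784 - 14*57/220) = 8830*(-2784 - 14*57*1/220) = 8830*(-2784 - 399/110) = 8830*(-306639/110) = -270762237/11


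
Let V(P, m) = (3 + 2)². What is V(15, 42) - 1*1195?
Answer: -1170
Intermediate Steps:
V(P, m) = 25 (V(P, m) = 5² = 25)
V(15, 42) - 1*1195 = 25 - 1*1195 = 25 - 1195 = -1170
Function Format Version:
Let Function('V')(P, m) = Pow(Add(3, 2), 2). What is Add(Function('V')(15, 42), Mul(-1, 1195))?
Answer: -1170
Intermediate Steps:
Function('V')(P, m) = 25 (Function('V')(P, m) = Pow(5, 2) = 25)
Add(Function('V')(15, 42), Mul(-1, 1195)) = Add(25, Mul(-1, 1195)) = Add(25, -1195) = -1170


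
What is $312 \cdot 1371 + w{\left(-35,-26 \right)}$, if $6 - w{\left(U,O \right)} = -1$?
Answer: $427759$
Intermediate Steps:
$w{\left(U,O \right)} = 7$ ($w{\left(U,O \right)} = 6 - -1 = 6 + 1 = 7$)
$312 \cdot 1371 + w{\left(-35,-26 \right)} = 312 \cdot 1371 + 7 = 427752 + 7 = 427759$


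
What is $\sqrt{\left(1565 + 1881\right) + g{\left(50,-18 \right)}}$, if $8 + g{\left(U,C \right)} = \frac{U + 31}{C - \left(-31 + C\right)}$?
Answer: $\frac{3 \sqrt{367381}}{31} \approx 58.657$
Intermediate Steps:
$g{\left(U,C \right)} = -7 + \frac{U}{31}$ ($g{\left(U,C \right)} = -8 + \frac{U + 31}{C - \left(-31 + C\right)} = -8 + \frac{31 + U}{31} = -8 + \left(31 + U\right) \frac{1}{31} = -8 + \left(1 + \frac{U}{31}\right) = -7 + \frac{U}{31}$)
$\sqrt{\left(1565 + 1881\right) + g{\left(50,-18 \right)}} = \sqrt{\left(1565 + 1881\right) + \left(-7 + \frac{1}{31} \cdot 50\right)} = \sqrt{3446 + \left(-7 + \frac{50}{31}\right)} = \sqrt{3446 - \frac{167}{31}} = \sqrt{\frac{106659}{31}} = \frac{3 \sqrt{367381}}{31}$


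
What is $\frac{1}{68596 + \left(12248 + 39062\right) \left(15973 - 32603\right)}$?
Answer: $- \frac{1}{853216704} \approx -1.172 \cdot 10^{-9}$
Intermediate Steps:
$\frac{1}{68596 + \left(12248 + 39062\right) \left(15973 - 32603\right)} = \frac{1}{68596 + 51310 \left(-16630\right)} = \frac{1}{68596 - 853285300} = \frac{1}{-853216704} = - \frac{1}{853216704}$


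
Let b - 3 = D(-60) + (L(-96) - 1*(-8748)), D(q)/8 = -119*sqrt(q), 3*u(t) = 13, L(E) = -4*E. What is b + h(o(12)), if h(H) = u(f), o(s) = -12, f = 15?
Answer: 27418/3 - 1904*I*sqrt(15) ≈ 9139.3 - 7374.2*I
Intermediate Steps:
u(t) = 13/3 (u(t) = (1/3)*13 = 13/3)
D(q) = -952*sqrt(q) (D(q) = 8*(-119*sqrt(q)) = -952*sqrt(q))
h(H) = 13/3
b = 9135 - 1904*I*sqrt(15) (b = 3 + (-1904*I*sqrt(15) + (-4*(-96) - 1*(-8748))) = 3 + (-1904*I*sqrt(15) + (384 + 8748)) = 3 + (-1904*I*sqrt(15) + 9132) = 3 + (9132 - 1904*I*sqrt(15)) = 9135 - 1904*I*sqrt(15) ≈ 9135.0 - 7374.2*I)
b + h(o(12)) = (9135 - 1904*I*sqrt(15)) + 13/3 = 27418/3 - 1904*I*sqrt(15)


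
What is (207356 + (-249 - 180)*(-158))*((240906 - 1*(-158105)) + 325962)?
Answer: 199467621274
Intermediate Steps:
(207356 + (-249 - 180)*(-158))*((240906 - 1*(-158105)) + 325962) = (207356 - 429*(-158))*((240906 + 158105) + 325962) = (207356 + 67782)*(399011 + 325962) = 275138*724973 = 199467621274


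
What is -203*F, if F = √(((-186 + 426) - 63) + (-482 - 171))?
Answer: -406*I*√119 ≈ -4428.9*I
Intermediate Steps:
F = 2*I*√119 (F = √((240 - 63) - 653) = √(177 - 653) = √(-476) = 2*I*√119 ≈ 21.817*I)
-203*F = -406*I*√119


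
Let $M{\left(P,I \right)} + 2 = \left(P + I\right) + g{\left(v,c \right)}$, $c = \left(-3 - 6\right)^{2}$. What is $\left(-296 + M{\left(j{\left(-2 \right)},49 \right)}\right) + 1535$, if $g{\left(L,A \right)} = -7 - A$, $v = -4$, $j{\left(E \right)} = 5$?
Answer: $1203$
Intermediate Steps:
$c = 81$ ($c = \left(-3 - 6\right)^{2} = \left(-9\right)^{2} = 81$)
$M{\left(P,I \right)} = -90 + I + P$ ($M{\left(P,I \right)} = -2 - \left(88 - I - P\right) = -2 + \left(-88 + I + P\right) = -90 + I + P$)
$\left(-296 + M{\left(j{\left(-2 \right)},49 \right)}\right) + 1535 = \left(-296 + \left(-90 + 49 + 5\right)\right) + 1535 = \left(-296 - 36\right) + 1535 = -332 + 1535 = 1203$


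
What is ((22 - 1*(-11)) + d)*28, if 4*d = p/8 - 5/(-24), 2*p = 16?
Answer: 22379/24 ≈ 932.46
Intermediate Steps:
p = 8 (p = (1/2)*16 = 8)
d = 29/96 (d = (8/8 - 5/(-24))/4 = (8*(1/8) - 5*(-1/24))/4 = (1 + 5/24)/4 = (1/4)*(29/24) = 29/96 ≈ 0.30208)
((22 - 1*(-11)) + d)*28 = ((22 - 1*(-11)) + 29/96)*28 = ((22 + 11) + 29/96)*28 = (33 + 29/96)*28 = (3197/96)*28 = 22379/24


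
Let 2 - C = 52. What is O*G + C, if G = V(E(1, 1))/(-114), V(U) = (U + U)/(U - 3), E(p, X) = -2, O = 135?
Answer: -968/19 ≈ -50.947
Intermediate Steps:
C = -50 (C = 2 - 1*52 = 2 - 52 = -50)
V(U) = 2*U/(-3 + U) (V(U) = (2*U)/(-3 + U) = 2*U/(-3 + U))
G = -2/285 (G = (2*(-2)/(-3 - 2))/(-114) = (2*(-2)/(-5))*(-1/114) = (2*(-2)*(-⅕))*(-1/114) = (⅘)*(-1/114) = -2/285 ≈ -0.0070175)
O*G + C = 135*(-2/285) - 50 = -18/19 - 50 = -968/19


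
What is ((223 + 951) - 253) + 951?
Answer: 1872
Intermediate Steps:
((223 + 951) - 253) + 951 = (1174 - 253) + 951 = 921 + 951 = 1872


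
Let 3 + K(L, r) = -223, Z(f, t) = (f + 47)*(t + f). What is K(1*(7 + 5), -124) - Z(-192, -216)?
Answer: -59386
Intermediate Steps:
Z(f, t) = (47 + f)*(f + t)
K(L, r) = -226 (K(L, r) = -3 - 223 = -226)
K(1*(7 + 5), -124) - Z(-192, -216) = -226 - ((-192)**2 + 47*(-192) + 47*(-216) - 192*(-216)) = -226 - (36864 - 9024 - 10152 + 41472) = -226 - 1*59160 = -226 - 59160 = -59386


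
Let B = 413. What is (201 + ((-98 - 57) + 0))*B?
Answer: 18998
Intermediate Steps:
(201 + ((-98 - 57) + 0))*B = (201 + ((-98 - 57) + 0))*413 = (201 + (-155 + 0))*413 = (201 - 155)*413 = 46*413 = 18998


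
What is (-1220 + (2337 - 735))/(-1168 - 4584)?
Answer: -191/2876 ≈ -0.066412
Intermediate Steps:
(-1220 + (2337 - 735))/(-1168 - 4584) = (-1220 + 1602)/(-5752) = 382*(-1/5752) = -191/2876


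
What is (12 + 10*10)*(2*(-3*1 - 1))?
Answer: -896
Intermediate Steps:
(12 + 10*10)*(2*(-3*1 - 1)) = (12 + 100)*(2*(-3 - 1)) = 112*(2*(-4)) = 112*(-8) = -896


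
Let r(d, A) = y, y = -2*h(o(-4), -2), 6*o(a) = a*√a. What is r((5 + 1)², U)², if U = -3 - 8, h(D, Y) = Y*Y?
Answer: 64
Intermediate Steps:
o(a) = a^(3/2)/6 (o(a) = (a*√a)/6 = a^(3/2)/6)
h(D, Y) = Y²
U = -11
y = -8 (y = -2*(-2)² = -2*4 = -8)
r(d, A) = -8
r((5 + 1)², U)² = (-8)² = 64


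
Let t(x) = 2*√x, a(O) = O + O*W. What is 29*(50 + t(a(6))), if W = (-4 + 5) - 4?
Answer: 1450 + 116*I*√3 ≈ 1450.0 + 200.92*I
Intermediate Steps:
W = -3 (W = 1 - 4 = -3)
a(O) = -2*O (a(O) = O + O*(-3) = O - 3*O = -2*O)
29*(50 + t(a(6))) = 29*(50 + 2*√(-2*6)) = 29*(50 + 2*√(-12)) = 29*(50 + 2*(2*I*√3)) = 29*(50 + 4*I*√3) = 1450 + 116*I*√3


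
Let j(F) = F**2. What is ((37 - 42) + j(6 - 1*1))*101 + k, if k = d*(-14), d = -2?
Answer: 2048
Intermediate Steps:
k = 28 (k = -2*(-14) = 28)
((37 - 42) + j(6 - 1*1))*101 + k = ((37 - 42) + (6 - 1*1)**2)*101 + 28 = (-5 + (6 - 1)**2)*101 + 28 = (-5 + 5**2)*101 + 28 = (-5 + 25)*101 + 28 = 20*101 + 28 = 2020 + 28 = 2048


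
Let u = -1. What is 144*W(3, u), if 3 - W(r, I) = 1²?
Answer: 288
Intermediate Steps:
W(r, I) = 2 (W(r, I) = 3 - 1*1² = 3 - 1*1 = 3 - 1 = 2)
144*W(3, u) = 144*2 = 288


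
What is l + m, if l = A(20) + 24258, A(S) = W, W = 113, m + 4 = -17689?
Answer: 6678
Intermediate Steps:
m = -17693 (m = -4 - 17689 = -17693)
A(S) = 113
l = 24371 (l = 113 + 24258 = 24371)
l + m = 24371 - 17693 = 6678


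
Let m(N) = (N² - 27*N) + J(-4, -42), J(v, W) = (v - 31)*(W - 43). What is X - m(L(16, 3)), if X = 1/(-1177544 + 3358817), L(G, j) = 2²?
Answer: -6288610058/2181273 ≈ -2883.0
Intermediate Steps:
L(G, j) = 4
J(v, W) = (-43 + W)*(-31 + v) (J(v, W) = (-31 + v)*(-43 + W) = (-43 + W)*(-31 + v))
m(N) = 2975 + N² - 27*N (m(N) = (N² - 27*N) + (1333 - 43*(-4) - 31*(-42) - 42*(-4)) = (N² - 27*N) + (1333 + 172 + 1302 + 168) = (N² - 27*N) + 2975 = 2975 + N² - 27*N)
X = 1/2181273 ≈ 4.5845e-7
X - m(L(16, 3)) = 1/2181273 - (2975 + 4² - 27*4) = 1/2181273 - (2975 + 16 - 108) = 1/2181273 - 1*2883 = 1/2181273 - 2883 = -6288610058/2181273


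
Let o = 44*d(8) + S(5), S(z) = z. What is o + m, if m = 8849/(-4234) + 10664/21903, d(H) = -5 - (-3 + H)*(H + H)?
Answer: -346522491241/92737302 ≈ -3736.6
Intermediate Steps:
d(H) = -5 - 2*H*(-3 + H) (d(H) = -5 - (-3 + H)*2*H = -5 - 2*H*(-3 + H))
o = -3735 (o = 44*(-5 - 2*8**2 + 6*8) + 5 = 44*(-5 - 2*64 + 48) + 5 = 44*(-5 - 128 + 48) + 5 = 44*(-85) + 5 = -3740 + 5 = -3735)
m = -148668271/92737302 (m = 8849*(-1/4234) + 10664*(1/21903) = -8849/4234 + 10664/21903 = -148668271/92737302 ≈ -1.6031)
o + m = -3735 - 148668271/92737302 = -346522491241/92737302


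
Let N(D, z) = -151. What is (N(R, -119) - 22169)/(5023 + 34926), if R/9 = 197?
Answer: -22320/39949 ≈ -0.55871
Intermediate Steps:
R = 1773 (R = 9*197 = 1773)
(N(R, -119) - 22169)/(5023 + 34926) = (-151 - 22169)/(5023 + 34926) = -22320/39949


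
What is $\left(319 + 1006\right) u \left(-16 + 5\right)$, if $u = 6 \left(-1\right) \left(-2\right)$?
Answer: $-174900$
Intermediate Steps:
$u = 12$ ($u = \left(-6\right) \left(-2\right) = 12$)
$\left(319 + 1006\right) u \left(-16 + 5\right) = \left(319 + 1006\right) 12 \left(-16 + 5\right) = 1325 \cdot 12 \left(-11\right) = 1325 \left(-132\right) = -174900$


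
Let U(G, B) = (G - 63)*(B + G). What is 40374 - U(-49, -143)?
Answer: 18870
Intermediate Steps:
U(G, B) = (-63 + G)*(B + G)
40374 - U(-49, -143) = 40374 - ((-49)² - 63*(-143) - 63*(-49) - 143*(-49)) = 40374 - (2401 + 9009 + 3087 + 7007) = 40374 - 1*21504 = 40374 - 21504 = 18870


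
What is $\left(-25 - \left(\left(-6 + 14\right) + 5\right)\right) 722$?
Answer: $-27436$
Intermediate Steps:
$\left(-25 - \left(\left(-6 + 14\right) + 5\right)\right) 722 = \left(-25 - \left(8 + 5\right)\right) 722 = \left(-25 - 13\right) 722 = \left(-38\right) 722 = -27436$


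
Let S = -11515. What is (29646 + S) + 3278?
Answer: 21409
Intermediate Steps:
(29646 + S) + 3278 = (29646 - 11515) + 3278 = 18131 + 3278 = 21409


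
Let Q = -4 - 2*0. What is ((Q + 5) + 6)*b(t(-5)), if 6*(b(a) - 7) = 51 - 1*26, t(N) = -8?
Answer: 469/6 ≈ 78.167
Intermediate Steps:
Q = -4 (Q = -4 + 0 = -4)
b(a) = 67/6 (b(a) = 7 + (51 - 1*26)/6 = 7 + (51 - 26)/6 = 7 + (⅙)*25 = 7 + 25/6 = 67/6)
((Q + 5) + 6)*b(t(-5)) = ((-4 + 5) + 6)*(67/6) = (1 + 6)*(67/6) = 7*(67/6) = 469/6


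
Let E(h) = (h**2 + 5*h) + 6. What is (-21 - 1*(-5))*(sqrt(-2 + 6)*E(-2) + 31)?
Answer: -496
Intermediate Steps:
E(h) = 6 + h**2 + 5*h
(-21 - 1*(-5))*(sqrt(-2 + 6)*E(-2) + 31) = (-21 - 1*(-5))*(sqrt(-2 + 6)*(6 + (-2)**2 + 5*(-2)) + 31) = (-21 + 5)*(sqrt(4)*(6 + 4 - 10) + 31) = -16*(2*0 + 31) = -16*(0 + 31) = -16*31 = -496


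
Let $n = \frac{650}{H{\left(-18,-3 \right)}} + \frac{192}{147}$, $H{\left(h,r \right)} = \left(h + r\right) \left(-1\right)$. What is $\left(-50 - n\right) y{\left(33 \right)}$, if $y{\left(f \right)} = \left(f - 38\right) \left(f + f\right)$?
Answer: $\frac{1330120}{49} \approx 27145.0$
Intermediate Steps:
$H{\left(h,r \right)} = - h - r$
$n = \frac{4742}{147}$ ($n = \frac{650}{\left(-1\right) \left(-18\right) - -3} + \frac{192}{147} = \frac{650}{18 + 3} + 192 \cdot \frac{1}{147} = \frac{650}{21} + \frac{64}{49} = \frac{4742}{147} \approx 32.258$)
$y{\left(f \right)} = 2 f \left(-38 + f\right)$ ($y{\left(f \right)} = \left(-38 + f\right) 2 f = 2 f \left(-38 + f\right)$)
$\left(-50 - n\right) y{\left(33 \right)} = \left(-50 - \frac{4742}{147}\right) 2 \cdot 33 \left(-38 + 33\right) = \left(-50 - \frac{4742}{147}\right) 2 \cdot 33 \left(-5\right) = \left(- \frac{12092}{147}\right) \left(-330\right) = \frac{1330120}{49}$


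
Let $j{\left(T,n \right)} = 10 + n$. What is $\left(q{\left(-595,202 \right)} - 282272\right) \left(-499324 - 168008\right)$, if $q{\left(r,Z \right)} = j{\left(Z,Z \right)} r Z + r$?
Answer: $17192572413804$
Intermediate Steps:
$q{\left(r,Z \right)} = r + Z r \left(10 + Z\right)$ ($q{\left(r,Z \right)} = \left(10 + Z\right) r Z + r = r \left(10 + Z\right) Z + r = Z r \left(10 + Z\right) + r = r + Z r \left(10 + Z\right)$)
$\left(q{\left(-595,202 \right)} - 282272\right) \left(-499324 - 168008\right) = \left(- 595 \left(1 + 202 \left(10 + 202\right)\right) - 282272\right) \left(-499324 - 168008\right) = \left(- 595 \left(1 + 202 \cdot 212\right) - 282272\right) \left(-667332\right) = \left(- 595 \left(1 + 42824\right) - 282272\right) \left(-667332\right) = \left(\left(-595\right) 42825 - 282272\right) \left(-667332\right) = \left(-25480875 - 282272\right) \left(-667332\right) = \left(-25763147\right) \left(-667332\right) = 17192572413804$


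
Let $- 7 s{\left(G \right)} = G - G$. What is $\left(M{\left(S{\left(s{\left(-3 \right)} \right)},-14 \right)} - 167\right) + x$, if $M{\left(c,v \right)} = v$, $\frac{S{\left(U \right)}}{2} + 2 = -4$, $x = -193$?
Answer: $-374$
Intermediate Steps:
$s{\left(G \right)} = 0$ ($s{\left(G \right)} = - \frac{G - G}{7} = \left(- \frac{1}{7}\right) 0 = 0$)
$S{\left(U \right)} = -12$ ($S{\left(U \right)} = -4 + 2 \left(-4\right) = -4 - 8 = -12$)
$\left(M{\left(S{\left(s{\left(-3 \right)} \right)},-14 \right)} - 167\right) + x = \left(-14 - 167\right) - 193 = -181 - 193 = -374$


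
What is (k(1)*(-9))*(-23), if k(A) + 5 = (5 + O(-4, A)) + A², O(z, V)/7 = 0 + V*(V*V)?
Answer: 1656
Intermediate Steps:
O(z, V) = 7*V³ (O(z, V) = 7*(0 + V*(V*V)) = 7*(0 + V*V²) = 7*(0 + V³) = 7*V³)
k(A) = A² + 7*A³ (k(A) = -5 + ((5 + 7*A³) + A²) = -5 + (5 + A² + 7*A³) = A² + 7*A³)
(k(1)*(-9))*(-23) = ((1²*(1 + 7*1))*(-9))*(-23) = ((1*(1 + 7))*(-9))*(-23) = ((1*8)*(-9))*(-23) = (8*(-9))*(-23) = -72*(-23) = 1656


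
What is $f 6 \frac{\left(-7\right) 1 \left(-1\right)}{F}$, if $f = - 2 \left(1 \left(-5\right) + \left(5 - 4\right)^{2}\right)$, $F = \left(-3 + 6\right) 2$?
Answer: $56$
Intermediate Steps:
$F = 6$ ($F = 3 \cdot 2 = 6$)
$f = 8$ ($f = - 2 \left(-5 + 1^{2}\right) = - 2 \left(-5 + 1\right) = \left(-2\right) \left(-4\right) = 8$)
$f 6 \frac{\left(-7\right) 1 \left(-1\right)}{F} = 8 \cdot 6 \frac{\left(-7\right) 1 \left(-1\right)}{6} = 48 \left(-7\right) \left(-1\right) \frac{1}{6} = 48 \cdot 7 \cdot \frac{1}{6} = 48 \cdot \frac{7}{6} = 56$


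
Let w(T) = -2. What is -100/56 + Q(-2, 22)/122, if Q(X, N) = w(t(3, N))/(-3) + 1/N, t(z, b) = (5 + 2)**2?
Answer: -100321/56364 ≈ -1.7799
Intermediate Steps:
t(z, b) = 49 (t(z, b) = 7**2 = 49)
Q(X, N) = 2/3 + 1/N (Q(X, N) = -2/(-3) + 1/N = -2*(-1/3) + 1/N = 2/3 + 1/N)
-100/56 + Q(-2, 22)/122 = -100/56 + (2/3 + 1/22)/122 = -100*1/56 + (2/3 + 1/22)*(1/122) = -25/14 + (47/66)*(1/122) = -25/14 + 47/8052 = -100321/56364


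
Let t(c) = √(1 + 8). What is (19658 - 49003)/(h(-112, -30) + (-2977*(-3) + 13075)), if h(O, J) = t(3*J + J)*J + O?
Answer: -29345/21804 ≈ -1.3459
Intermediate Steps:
t(c) = 3 (t(c) = √9 = 3)
h(O, J) = O + 3*J (h(O, J) = 3*J + O = O + 3*J)
(19658 - 49003)/(h(-112, -30) + (-2977*(-3) + 13075)) = (19658 - 49003)/((-112 + 3*(-30)) + (-2977*(-3) + 13075)) = -29345/((-112 - 90) + (8931 + 13075)) = -29345/(-202 + 22006) = -29345/21804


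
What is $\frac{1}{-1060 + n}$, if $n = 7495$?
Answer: $\frac{1}{6435} \approx 0.0001554$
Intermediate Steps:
$\frac{1}{-1060 + n} = \frac{1}{-1060 + 7495} = \frac{1}{6435}$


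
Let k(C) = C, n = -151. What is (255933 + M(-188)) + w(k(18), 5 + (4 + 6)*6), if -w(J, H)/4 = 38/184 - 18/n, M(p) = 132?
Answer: 889309220/3473 ≈ 2.5606e+5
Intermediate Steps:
w(J, H) = -4525/3473 (w(J, H) = -4*(38/184 - 18/(-151)) = -4*(38*(1/184) - 18*(-1/151)) = -4*(19/92 + 18/151) = -4*4525/13892 = -4525/3473)
(255933 + M(-188)) + w(k(18), 5 + (4 + 6)*6) = (255933 + 132) - 4525/3473 = 256065 - 4525/3473 = 889309220/3473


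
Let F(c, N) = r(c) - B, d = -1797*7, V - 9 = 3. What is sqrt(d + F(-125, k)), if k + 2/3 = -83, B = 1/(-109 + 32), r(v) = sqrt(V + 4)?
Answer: 9*I*sqrt(920458)/77 ≈ 112.14*I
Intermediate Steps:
V = 12 (V = 9 + 3 = 12)
d = -12579
r(v) = 4 (r(v) = sqrt(12 + 4) = sqrt(16) = 4)
B = -1/77 (B = 1/(-77) = -1/77 ≈ -0.012987)
k = -251/3 (k = -2/3 - 83 = -251/3 ≈ -83.667)
F(c, N) = 309/77 (F(c, N) = 4 - 1*(-1/77) = 4 + 1/77 = 309/77)
sqrt(d + F(-125, k)) = sqrt(-12579 + 309/77) = sqrt(-968274/77) = 9*I*sqrt(920458)/77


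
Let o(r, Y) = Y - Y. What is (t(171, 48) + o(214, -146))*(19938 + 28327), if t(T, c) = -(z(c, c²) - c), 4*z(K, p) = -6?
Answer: 4778235/2 ≈ 2.3891e+6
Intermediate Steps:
z(K, p) = -3/2 (z(K, p) = (¼)*(-6) = -3/2)
o(r, Y) = 0
t(T, c) = 3/2 + c (t(T, c) = -(-3/2 - c) = 3/2 + c)
(t(171, 48) + o(214, -146))*(19938 + 28327) = ((3/2 + 48) + 0)*(19938 + 28327) = (99/2 + 0)*48265 = (99/2)*48265 = 4778235/2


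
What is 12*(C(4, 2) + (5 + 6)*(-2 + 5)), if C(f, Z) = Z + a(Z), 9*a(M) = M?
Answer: 1268/3 ≈ 422.67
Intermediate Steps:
a(M) = M/9
C(f, Z) = 10*Z/9 (C(f, Z) = Z + Z/9 = 10*Z/9)
12*(C(4, 2) + (5 + 6)*(-2 + 5)) = 12*((10/9)*2 + (5 + 6)*(-2 + 5)) = 12*(20/9 + 11*3) = 12*(20/9 + 33) = 12*(317/9) = 1268/3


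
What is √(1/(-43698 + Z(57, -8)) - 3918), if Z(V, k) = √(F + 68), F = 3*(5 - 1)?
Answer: √(-342417530 + 31344*√5)/(2*√(21849 - 2*√5)) ≈ 62.594*I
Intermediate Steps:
F = 12 (F = 3*4 = 12)
Z(V, k) = 4*√5 (Z(V, k) = √(12 + 68) = √80 = 4*√5)
√(1/(-43698 + Z(57, -8)) - 3918) = √(1/(-43698 + 4*√5) - 3918) = √(-3918 + 1/(-43698 + 4*√5))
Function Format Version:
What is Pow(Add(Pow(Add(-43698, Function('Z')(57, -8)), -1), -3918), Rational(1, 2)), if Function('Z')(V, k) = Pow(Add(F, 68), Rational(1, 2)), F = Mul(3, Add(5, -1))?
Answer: Mul(Rational(1, 2), Pow(Add(-342417530, Mul(31344, Pow(5, Rational(1, 2)))), Rational(1, 2)), Pow(Add(21849, Mul(-2, Pow(5, Rational(1, 2)))), Rational(-1, 2))) ≈ Mul(62.594, I)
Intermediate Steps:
F = 12 (F = Mul(3, 4) = 12)
Function('Z')(V, k) = Mul(4, Pow(5, Rational(1, 2))) (Function('Z')(V, k) = Pow(Add(12, 68), Rational(1, 2)) = Pow(80, Rational(1, 2)) = Mul(4, Pow(5, Rational(1, 2))))
Pow(Add(Pow(Add(-43698, Function('Z')(57, -8)), -1), -3918), Rational(1, 2)) = Pow(Add(Pow(Add(-43698, Mul(4, Pow(5, Rational(1, 2)))), -1), -3918), Rational(1, 2)) = Pow(Add(-3918, Pow(Add(-43698, Mul(4, Pow(5, Rational(1, 2)))), -1)), Rational(1, 2))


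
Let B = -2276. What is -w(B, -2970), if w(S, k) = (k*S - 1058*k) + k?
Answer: -9899010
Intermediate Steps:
w(S, k) = -1057*k + S*k (w(S, k) = (S*k - 1058*k) + k = (-1058*k + S*k) + k = -1057*k + S*k)
-w(B, -2970) = -(-2970)*(-1057 - 2276) = -(-2970)*(-3333) = -1*9899010 = -9899010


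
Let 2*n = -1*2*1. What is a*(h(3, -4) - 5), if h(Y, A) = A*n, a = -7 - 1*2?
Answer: 9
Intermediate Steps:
n = -1 (n = (-1*2*1)/2 = (-2*1)/2 = (1/2)*(-2) = -1)
a = -9 (a = -7 - 2 = -9)
h(Y, A) = -A (h(Y, A) = A*(-1) = -A)
a*(h(3, -4) - 5) = -9*(-1*(-4) - 5) = -9*(4 - 5) = -9*(-1) = 9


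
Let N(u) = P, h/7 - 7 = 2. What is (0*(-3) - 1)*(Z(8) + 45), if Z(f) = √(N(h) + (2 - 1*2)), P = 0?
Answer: -45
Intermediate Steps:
h = 63 (h = 49 + 7*2 = 49 + 14 = 63)
N(u) = 0
Z(f) = 0 (Z(f) = √(0 + (2 - 1*2)) = √(0 + (2 - 2)) = √(0 + 0) = √0 = 0)
(0*(-3) - 1)*(Z(8) + 45) = (0*(-3) - 1)*(0 + 45) = (0 - 1)*45 = -1*45 = -45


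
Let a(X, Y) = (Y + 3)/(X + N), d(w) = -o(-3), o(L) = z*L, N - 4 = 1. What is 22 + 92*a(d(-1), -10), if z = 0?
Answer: -534/5 ≈ -106.80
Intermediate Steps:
N = 5 (N = 4 + 1 = 5)
o(L) = 0 (o(L) = 0*L = 0)
d(w) = 0 (d(w) = -1*0 = 0)
a(X, Y) = (3 + Y)/(5 + X) (a(X, Y) = (Y + 3)/(X + 5) = (3 + Y)/(5 + X))
22 + 92*a(d(-1), -10) = 22 + 92*((3 - 10)/(5 + 0)) = 22 + 92*(-7/5) = 22 - 644/5 = -534/5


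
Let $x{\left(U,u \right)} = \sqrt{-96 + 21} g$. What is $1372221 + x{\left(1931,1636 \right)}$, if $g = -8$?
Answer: $1372221 - 40 i \sqrt{3} \approx 1.3722 \cdot 10^{6} - 69.282 i$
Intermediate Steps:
$x{\left(U,u \right)} = - 40 i \sqrt{3}$ ($x{\left(U,u \right)} = \sqrt{-96 + 21} \left(-8\right) = \sqrt{-75} \left(-8\right) = 5 i \sqrt{3} \left(-8\right) = - 40 i \sqrt{3}$)
$1372221 + x{\left(1931,1636 \right)} = 1372221 - 40 i \sqrt{3}$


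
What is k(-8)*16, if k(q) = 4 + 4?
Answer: 128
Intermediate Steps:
k(q) = 8
k(-8)*16 = 8*16 = 128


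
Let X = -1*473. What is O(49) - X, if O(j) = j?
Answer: 522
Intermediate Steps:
X = -473
O(49) - X = 49 - 1*(-473) = 49 + 473 = 522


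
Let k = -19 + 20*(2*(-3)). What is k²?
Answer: 19321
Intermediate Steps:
k = -139 (k = -19 + 20*(-6) = -19 - 120 = -139)
k² = (-139)² = 19321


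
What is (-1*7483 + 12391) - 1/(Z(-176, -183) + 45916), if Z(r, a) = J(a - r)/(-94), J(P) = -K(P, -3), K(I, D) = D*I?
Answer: 21183541406/4316125 ≈ 4908.0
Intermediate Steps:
J(P) = 3*P (J(P) = -(-3)*P = 3*P)
Z(r, a) = -3*a/94 + 3*r/94 (Z(r, a) = (3*(a - r))/(-94) = (-3*r + 3*a)*(-1/94) = -3*a/94 + 3*r/94)
(-1*7483 + 12391) - 1/(Z(-176, -183) + 45916) = (-1*7483 + 12391) - 1/((-3/94*(-183) + (3/94)*(-176)) + 45916) = (-7483 + 12391) - 1/((549/94 - 264/47) + 45916) = 4908 - 1/(21/94 + 45916) = 4908 - 1/4316125/94 = 4908 - 1*94/4316125 = 4908 - 94/4316125 = 21183541406/4316125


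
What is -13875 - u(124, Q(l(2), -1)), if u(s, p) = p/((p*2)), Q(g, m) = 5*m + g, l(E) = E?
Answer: -27751/2 ≈ -13876.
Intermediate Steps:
Q(g, m) = g + 5*m
u(s, p) = ½ (u(s, p) = p/((2*p)) = p*(1/(2*p)) = ½)
-13875 - u(124, Q(l(2), -1)) = -13875 - 1*½ = -13875 - ½ = -27751/2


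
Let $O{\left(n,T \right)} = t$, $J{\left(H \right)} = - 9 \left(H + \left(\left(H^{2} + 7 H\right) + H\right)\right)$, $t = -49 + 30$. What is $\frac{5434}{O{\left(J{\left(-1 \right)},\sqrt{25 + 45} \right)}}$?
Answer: $-286$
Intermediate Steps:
$t = -19$
$J{\left(H \right)} = - 81 H - 9 H^{2}$ ($J{\left(H \right)} = - 9 \left(H + \left(H^{2} + 8 H\right)\right) = - 9 \left(H^{2} + 9 H\right) = - 81 H - 9 H^{2}$)
$O{\left(n,T \right)} = -19$
$\frac{5434}{O{\left(J{\left(-1 \right)},\sqrt{25 + 45} \right)}} = \frac{5434}{-19} = 5434 \left(- \frac{1}{19}\right) = -286$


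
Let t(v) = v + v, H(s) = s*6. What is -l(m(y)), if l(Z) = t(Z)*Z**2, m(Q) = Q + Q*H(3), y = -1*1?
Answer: 13718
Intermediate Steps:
y = -1
H(s) = 6*s
t(v) = 2*v
m(Q) = 19*Q (m(Q) = Q + Q*(6*3) = Q + Q*18 = Q + 18*Q = 19*Q)
l(Z) = 2*Z**3 (l(Z) = (2*Z)*Z**2 = 2*Z**3)
-l(m(y)) = -2*(19*(-1))**3 = -2*(-19)**3 = -2*(-6859) = -1*(-13718) = 13718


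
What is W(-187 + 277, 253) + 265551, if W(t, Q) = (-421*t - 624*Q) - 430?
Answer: 69359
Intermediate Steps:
W(t, Q) = -430 - 624*Q - 421*t (W(t, Q) = (-624*Q - 421*t) - 430 = -430 - 624*Q - 421*t)
W(-187 + 277, 253) + 265551 = (-430 - 624*253 - 421*(-187 + 277)) + 265551 = (-430 - 157872 - 421*90) + 265551 = (-430 - 157872 - 37890) + 265551 = -196192 + 265551 = 69359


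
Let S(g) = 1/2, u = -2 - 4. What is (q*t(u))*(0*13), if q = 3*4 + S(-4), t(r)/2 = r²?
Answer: 0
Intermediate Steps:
u = -6
S(g) = ½
t(r) = 2*r²
q = 25/2 (q = 3*4 + ½ = 12 + ½ = 25/2 ≈ 12.500)
(q*t(u))*(0*13) = (25*(2*(-6)²)/2)*(0*13) = (25*(2*36)/2)*0 = ((25/2)*72)*0 = 900*0 = 0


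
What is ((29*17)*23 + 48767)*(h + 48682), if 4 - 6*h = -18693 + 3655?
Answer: 3076766034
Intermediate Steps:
h = 2507 (h = ⅔ - (-18693 + 3655)/6 = ⅔ - ⅙*(-15038) = ⅔ + 7519/3 = 2507)
((29*17)*23 + 48767)*(h + 48682) = ((29*17)*23 + 48767)*(2507 + 48682) = (493*23 + 48767)*51189 = (11339 + 48767)*51189 = 60106*51189 = 3076766034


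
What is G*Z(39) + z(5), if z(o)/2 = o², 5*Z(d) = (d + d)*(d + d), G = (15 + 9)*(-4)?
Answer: -583814/5 ≈ -1.1676e+5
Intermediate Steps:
G = -96 (G = 24*(-4) = -96)
Z(d) = 4*d²/5 (Z(d) = ((d + d)*(d + d))/5 = ((2*d)*(2*d))/5 = (4*d²)/5 = 4*d²/5)
z(o) = 2*o²
G*Z(39) + z(5) = -384*39²/5 + 2*5² = -384*1521/5 + 2*25 = -96*6084/5 + 50 = -584064/5 + 50 = -583814/5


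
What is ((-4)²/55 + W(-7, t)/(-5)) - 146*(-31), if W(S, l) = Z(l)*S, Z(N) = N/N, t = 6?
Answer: 249023/55 ≈ 4527.7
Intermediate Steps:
Z(N) = 1
W(S, l) = S (W(S, l) = 1*S = S)
((-4)²/55 + W(-7, t)/(-5)) - 146*(-31) = ((-4)²/55 - 7/(-5)) - 146*(-31) = (16*(1/55) - 7*(-⅕)) + 4526 = (16/55 + 7/5) + 4526 = 93/55 + 4526 = 249023/55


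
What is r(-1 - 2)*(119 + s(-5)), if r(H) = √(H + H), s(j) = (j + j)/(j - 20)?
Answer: 597*I*√6/5 ≈ 292.47*I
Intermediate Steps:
s(j) = 2*j/(-20 + j) (s(j) = (2*j)/(-20 + j) = 2*j/(-20 + j))
r(H) = √2*√H (r(H) = √(2*H) = √2*√H)
r(-1 - 2)*(119 + s(-5)) = (√2*√(-1 - 2))*(119 + 2*(-5)/(-20 - 5)) = (√2*√(-3))*(119 + 2*(-5)/(-25)) = (√2*(I*√3))*(119 + 2*(-5)*(-1/25)) = (I*√6)*(119 + ⅖) = (I*√6)*(597/5) = 597*I*√6/5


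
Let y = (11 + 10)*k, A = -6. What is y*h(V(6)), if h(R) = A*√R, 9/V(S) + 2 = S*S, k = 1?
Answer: -189*√34/17 ≈ -64.826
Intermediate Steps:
V(S) = 9/(-2 + S²) (V(S) = 9/(-2 + S*S) = 9/(-2 + S²))
h(R) = -6*√R
y = 21 (y = (11 + 10)*1 = 21*1 = 21)
y*h(V(6)) = 21*(-6*3/√(-2 + 6²)) = 21*(-6*3/√(-2 + 36)) = 21*(-6*3*√34/34) = 21*(-9*√34/17) = -189*√34/17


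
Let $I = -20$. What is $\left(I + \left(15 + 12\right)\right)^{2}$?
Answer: $49$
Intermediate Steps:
$\left(I + \left(15 + 12\right)\right)^{2} = \left(-20 + \left(15 + 12\right)\right)^{2} = \left(-20 + 27\right)^{2} = 7^{2} = 49$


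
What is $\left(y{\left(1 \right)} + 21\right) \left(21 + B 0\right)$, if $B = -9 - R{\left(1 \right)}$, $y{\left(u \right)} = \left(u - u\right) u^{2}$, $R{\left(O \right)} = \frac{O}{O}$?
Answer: $441$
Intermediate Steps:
$R{\left(O \right)} = 1$
$y{\left(u \right)} = 0$ ($y{\left(u \right)} = 0 u^{2} = 0$)
$B = -10$ ($B = -9 - 1 = -10$)
$\left(y{\left(1 \right)} + 21\right) \left(21 + B 0\right) = \left(0 + 21\right) \left(21 - 0\right) = 21 \left(21 + 0\right) = 21 \cdot 21 = 441$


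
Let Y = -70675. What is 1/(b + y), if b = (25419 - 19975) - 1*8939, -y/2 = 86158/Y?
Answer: -70675/246836809 ≈ -0.00028632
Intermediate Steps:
y = 172316/70675 (y = -172316/(-70675) = -172316*(-1)/70675 = -2*(-86158/70675) = 172316/70675 ≈ 2.4381)
b = -3495 (b = 5444 - 8939 = -3495)
1/(b + y) = 1/(-3495 + 172316/70675) = 1/(-246836809/70675) = -70675/246836809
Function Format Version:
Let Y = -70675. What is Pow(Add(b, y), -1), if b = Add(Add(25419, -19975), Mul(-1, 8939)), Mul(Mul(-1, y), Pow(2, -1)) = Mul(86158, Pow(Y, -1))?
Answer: Rational(-70675, 246836809) ≈ -0.00028632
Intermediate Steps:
y = Rational(172316, 70675) (y = Mul(-2, Mul(86158, Pow(-70675, -1))) = Mul(-2, Mul(86158, Rational(-1, 70675))) = Mul(-2, Rational(-86158, 70675)) = Rational(172316, 70675) ≈ 2.4381)
b = -3495 (b = Add(5444, -8939) = -3495)
Pow(Add(b, y), -1) = Pow(Add(-3495, Rational(172316, 70675)), -1) = Pow(Rational(-246836809, 70675), -1) = Rational(-70675, 246836809)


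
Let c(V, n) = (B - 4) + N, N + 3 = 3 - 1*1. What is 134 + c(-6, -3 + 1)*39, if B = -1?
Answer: -100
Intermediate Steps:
N = -1 (N = -3 + (3 - 1*1) = -3 + (3 - 1) = -3 + 2 = -1)
c(V, n) = -6 (c(V, n) = (-1 - 4) - 1 = -5 - 1 = -6)
134 + c(-6, -3 + 1)*39 = 134 - 6*39 = 134 - 234 = -100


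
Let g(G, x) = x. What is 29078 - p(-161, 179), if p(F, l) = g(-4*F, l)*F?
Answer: 57897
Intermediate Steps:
p(F, l) = F*l (p(F, l) = l*F = F*l)
29078 - p(-161, 179) = 29078 - (-161)*179 = 29078 - 1*(-28819) = 29078 + 28819 = 57897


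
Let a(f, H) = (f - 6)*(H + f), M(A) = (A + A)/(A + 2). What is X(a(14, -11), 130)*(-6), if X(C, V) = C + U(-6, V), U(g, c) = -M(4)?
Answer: -136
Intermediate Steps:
M(A) = 2*A/(2 + A) (M(A) = (2*A)/(2 + A) = 2*A/(2 + A))
a(f, H) = (-6 + f)*(H + f)
U(g, c) = -4/3 (U(g, c) = -2*4/(2 + 4) = -2*4/6 = -1*4/3 = -4/3)
X(C, V) = -4/3 + C (X(C, V) = C - 4/3 = -4/3 + C)
X(a(14, -11), 130)*(-6) = (-4/3 + (14² - 6*(-11) - 6*14 - 11*14))*(-6) = (-4/3 + (196 + 66 - 84 - 154))*(-6) = (-4/3 + 24)*(-6) = (68/3)*(-6) = -136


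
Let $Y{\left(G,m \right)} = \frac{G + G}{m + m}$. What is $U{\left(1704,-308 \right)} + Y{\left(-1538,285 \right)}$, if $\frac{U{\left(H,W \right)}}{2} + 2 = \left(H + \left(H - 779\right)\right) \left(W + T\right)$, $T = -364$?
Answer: $- \frac{1007014838}{285} \approx -3.5334 \cdot 10^{6}$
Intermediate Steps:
$Y{\left(G,m \right)} = \frac{G}{m}$ ($Y{\left(G,m \right)} = \frac{2 G}{2 m} = 2 G \frac{1}{2 m} = \frac{G}{m}$)
$U{\left(H,W \right)} = -4 + 2 \left(-779 + 2 H\right) \left(-364 + W\right)$ ($U{\left(H,W \right)} = -4 + 2 \left(H + \left(H - 779\right)\right) \left(W - 364\right) = -4 + 2 \left(H + \left(H - 779\right)\right) \left(-364 + W\right) = -4 + 2 \left(H + \left(-779 + H\right)\right) \left(-364 + W\right) = -4 + 2 \left(-779 + 2 H\right) \left(-364 + W\right)$)
$U{\left(1704,-308 \right)} + Y{\left(-1538,285 \right)} = \left(567108 - -479864 - 2481024 + 4 \cdot 1704 \left(-308\right)\right) - \frac{1538}{285} = \left(567108 + 479864 - 2481024 - 2099328\right) - \frac{1538}{285} = -3533380 - \frac{1538}{285} = - \frac{1007014838}{285}$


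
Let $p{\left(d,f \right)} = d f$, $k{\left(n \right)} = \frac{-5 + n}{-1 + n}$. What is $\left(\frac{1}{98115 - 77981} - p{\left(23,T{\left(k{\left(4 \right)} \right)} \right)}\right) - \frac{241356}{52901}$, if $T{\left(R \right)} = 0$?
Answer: $- \frac{4859408803}{1065108734} \approx -4.5624$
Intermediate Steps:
$k{\left(n \right)} = \frac{-5 + n}{-1 + n}$
$\left(\frac{1}{98115 - 77981} - p{\left(23,T{\left(k{\left(4 \right)} \right)} \right)}\right) - \frac{241356}{52901} = \left(\frac{1}{98115 - 77981} - 23 \cdot 0\right) - \frac{241356}{52901} = \left(\frac{1}{20134} - 0\right) - 241356 \cdot \frac{1}{52901} = \left(\frac{1}{20134} + 0\right) - \frac{241356}{52901} = \frac{1}{20134} - \frac{241356}{52901} = - \frac{4859408803}{1065108734}$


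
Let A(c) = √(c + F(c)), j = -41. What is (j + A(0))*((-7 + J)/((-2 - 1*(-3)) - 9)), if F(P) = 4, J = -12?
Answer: -741/8 ≈ -92.625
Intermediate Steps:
A(c) = √(4 + c) (A(c) = √(c + 4) = √(4 + c))
(j + A(0))*((-7 + J)/((-2 - 1*(-3)) - 9)) = (-41 + √(4 + 0))*((-7 - 12)/((-2 - 1*(-3)) - 9)) = (-41 + √4)*(-19/((-2 + 3) - 9)) = (-41 + 2)*(-19/(1 - 9)) = -(-741)/(-8) = -(-741)*(-1)/8 = -39*19/8 = -741/8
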